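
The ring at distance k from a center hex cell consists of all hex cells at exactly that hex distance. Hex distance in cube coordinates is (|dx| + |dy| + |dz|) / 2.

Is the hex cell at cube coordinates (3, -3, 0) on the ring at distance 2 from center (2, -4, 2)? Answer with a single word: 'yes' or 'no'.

Answer: yes

Derivation:
|px - cx| = |3 - 2| = 1
|py - cy| = |-3 - (-4)| = 1
|pz - cz| = |0 - 2| = 2
distance = (1+1+2)/2 = 4/2 = 2
radius = 2; distance == radius -> yes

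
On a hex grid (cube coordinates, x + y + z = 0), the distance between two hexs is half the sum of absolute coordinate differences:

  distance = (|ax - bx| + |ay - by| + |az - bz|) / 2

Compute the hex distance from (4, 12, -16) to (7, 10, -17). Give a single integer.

Answer: 3

Derivation:
|ax - bx| = |4 - 7| = 3
|ay - by| = |12 - 10| = 2
|az - bz| = |-16 - (-17)| = 1
distance = (3 + 2 + 1) / 2 = 6 / 2 = 3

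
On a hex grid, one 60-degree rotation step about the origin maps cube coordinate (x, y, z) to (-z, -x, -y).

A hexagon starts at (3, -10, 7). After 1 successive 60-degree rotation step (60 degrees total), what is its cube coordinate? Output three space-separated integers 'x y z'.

Start: (3, -10, 7)
Step 1: (3, -10, 7) -> (-(7), -(3), -(-10)) = (-7, -3, 10)

Answer: -7 -3 10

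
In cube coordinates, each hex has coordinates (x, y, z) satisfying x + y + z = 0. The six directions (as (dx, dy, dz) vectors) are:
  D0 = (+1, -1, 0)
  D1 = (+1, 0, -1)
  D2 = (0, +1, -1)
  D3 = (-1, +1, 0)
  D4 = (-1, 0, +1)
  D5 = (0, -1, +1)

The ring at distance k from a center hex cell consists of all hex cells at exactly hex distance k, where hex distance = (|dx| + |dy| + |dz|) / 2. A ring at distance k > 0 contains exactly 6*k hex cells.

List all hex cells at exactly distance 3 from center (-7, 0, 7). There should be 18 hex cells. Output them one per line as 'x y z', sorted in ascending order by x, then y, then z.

Walk ring at distance 3 from (-7, 0, 7):
Start at center + D4*3 = (-10, 0, 10)
  hex 0: (-10, 0, 10)
  hex 1: (-9, -1, 10)
  hex 2: (-8, -2, 10)
  hex 3: (-7, -3, 10)
  hex 4: (-6, -3, 9)
  hex 5: (-5, -3, 8)
  hex 6: (-4, -3, 7)
  hex 7: (-4, -2, 6)
  hex 8: (-4, -1, 5)
  hex 9: (-4, 0, 4)
  hex 10: (-5, 1, 4)
  hex 11: (-6, 2, 4)
  hex 12: (-7, 3, 4)
  hex 13: (-8, 3, 5)
  hex 14: (-9, 3, 6)
  hex 15: (-10, 3, 7)
  hex 16: (-10, 2, 8)
  hex 17: (-10, 1, 9)
Sorted: 18 hexes.

Answer: -10 0 10
-10 1 9
-10 2 8
-10 3 7
-9 -1 10
-9 3 6
-8 -2 10
-8 3 5
-7 -3 10
-7 3 4
-6 -3 9
-6 2 4
-5 -3 8
-5 1 4
-4 -3 7
-4 -2 6
-4 -1 5
-4 0 4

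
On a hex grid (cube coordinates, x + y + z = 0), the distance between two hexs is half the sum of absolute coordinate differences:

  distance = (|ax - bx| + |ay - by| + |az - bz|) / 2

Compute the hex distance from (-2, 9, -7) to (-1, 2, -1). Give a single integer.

|ax - bx| = |-2 - (-1)| = 1
|ay - by| = |9 - 2| = 7
|az - bz| = |-7 - (-1)| = 6
distance = (1 + 7 + 6) / 2 = 14 / 2 = 7

Answer: 7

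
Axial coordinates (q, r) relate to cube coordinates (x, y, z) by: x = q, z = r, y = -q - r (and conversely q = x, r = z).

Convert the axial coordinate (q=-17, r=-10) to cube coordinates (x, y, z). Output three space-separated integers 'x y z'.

x = q = -17
z = r = -10
y = -x - z = -(-17) - (-10) = 27

Answer: -17 27 -10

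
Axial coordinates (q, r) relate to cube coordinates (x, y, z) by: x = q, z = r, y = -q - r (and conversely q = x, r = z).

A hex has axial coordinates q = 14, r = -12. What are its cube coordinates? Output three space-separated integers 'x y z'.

Answer: 14 -2 -12

Derivation:
x = q = 14
z = r = -12
y = -x - z = -(14) - (-12) = -2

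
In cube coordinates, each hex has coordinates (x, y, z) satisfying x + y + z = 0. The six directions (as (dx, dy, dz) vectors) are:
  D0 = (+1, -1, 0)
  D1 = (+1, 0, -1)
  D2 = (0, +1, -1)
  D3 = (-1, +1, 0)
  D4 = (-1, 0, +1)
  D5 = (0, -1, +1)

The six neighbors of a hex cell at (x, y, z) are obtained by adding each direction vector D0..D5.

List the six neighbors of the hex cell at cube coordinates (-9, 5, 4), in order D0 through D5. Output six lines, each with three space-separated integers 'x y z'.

Answer: -8 4 4
-8 5 3
-9 6 3
-10 6 4
-10 5 5
-9 4 5

Derivation:
Center: (-9, 5, 4). Add each direction:
  D0: (-9, 5, 4) + (1, -1, 0) = (-8, 4, 4)
  D1: (-9, 5, 4) + (1, 0, -1) = (-8, 5, 3)
  D2: (-9, 5, 4) + (0, 1, -1) = (-9, 6, 3)
  D3: (-9, 5, 4) + (-1, 1, 0) = (-10, 6, 4)
  D4: (-9, 5, 4) + (-1, 0, 1) = (-10, 5, 5)
  D5: (-9, 5, 4) + (0, -1, 1) = (-9, 4, 5)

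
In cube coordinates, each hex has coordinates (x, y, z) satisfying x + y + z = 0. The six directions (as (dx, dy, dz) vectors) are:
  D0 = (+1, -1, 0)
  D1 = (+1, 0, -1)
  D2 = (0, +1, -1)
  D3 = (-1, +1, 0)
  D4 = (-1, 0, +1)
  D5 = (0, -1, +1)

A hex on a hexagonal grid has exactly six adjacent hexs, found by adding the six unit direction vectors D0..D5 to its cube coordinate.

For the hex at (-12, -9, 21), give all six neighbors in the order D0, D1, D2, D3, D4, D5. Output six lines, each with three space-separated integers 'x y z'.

Answer: -11 -10 21
-11 -9 20
-12 -8 20
-13 -8 21
-13 -9 22
-12 -10 22

Derivation:
Center: (-12, -9, 21). Add each direction:
  D0: (-12, -9, 21) + (1, -1, 0) = (-11, -10, 21)
  D1: (-12, -9, 21) + (1, 0, -1) = (-11, -9, 20)
  D2: (-12, -9, 21) + (0, 1, -1) = (-12, -8, 20)
  D3: (-12, -9, 21) + (-1, 1, 0) = (-13, -8, 21)
  D4: (-12, -9, 21) + (-1, 0, 1) = (-13, -9, 22)
  D5: (-12, -9, 21) + (0, -1, 1) = (-12, -10, 22)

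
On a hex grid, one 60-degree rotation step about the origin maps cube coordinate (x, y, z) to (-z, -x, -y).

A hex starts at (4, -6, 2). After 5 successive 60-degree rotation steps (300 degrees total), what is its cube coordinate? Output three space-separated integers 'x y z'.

Answer: 6 -2 -4

Derivation:
Start: (4, -6, 2)
Step 1: (4, -6, 2) -> (-(2), -(4), -(-6)) = (-2, -4, 6)
Step 2: (-2, -4, 6) -> (-(6), -(-2), -(-4)) = (-6, 2, 4)
Step 3: (-6, 2, 4) -> (-(4), -(-6), -(2)) = (-4, 6, -2)
Step 4: (-4, 6, -2) -> (-(-2), -(-4), -(6)) = (2, 4, -6)
Step 5: (2, 4, -6) -> (-(-6), -(2), -(4)) = (6, -2, -4)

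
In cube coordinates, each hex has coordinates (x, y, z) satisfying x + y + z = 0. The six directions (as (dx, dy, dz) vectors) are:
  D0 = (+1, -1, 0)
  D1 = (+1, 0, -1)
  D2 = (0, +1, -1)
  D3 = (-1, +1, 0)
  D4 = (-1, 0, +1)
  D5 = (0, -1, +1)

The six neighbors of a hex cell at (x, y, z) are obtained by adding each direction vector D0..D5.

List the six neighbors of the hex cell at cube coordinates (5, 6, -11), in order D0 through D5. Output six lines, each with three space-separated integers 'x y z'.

Answer: 6 5 -11
6 6 -12
5 7 -12
4 7 -11
4 6 -10
5 5 -10

Derivation:
Center: (5, 6, -11). Add each direction:
  D0: (5, 6, -11) + (1, -1, 0) = (6, 5, -11)
  D1: (5, 6, -11) + (1, 0, -1) = (6, 6, -12)
  D2: (5, 6, -11) + (0, 1, -1) = (5, 7, -12)
  D3: (5, 6, -11) + (-1, 1, 0) = (4, 7, -11)
  D4: (5, 6, -11) + (-1, 0, 1) = (4, 6, -10)
  D5: (5, 6, -11) + (0, -1, 1) = (5, 5, -10)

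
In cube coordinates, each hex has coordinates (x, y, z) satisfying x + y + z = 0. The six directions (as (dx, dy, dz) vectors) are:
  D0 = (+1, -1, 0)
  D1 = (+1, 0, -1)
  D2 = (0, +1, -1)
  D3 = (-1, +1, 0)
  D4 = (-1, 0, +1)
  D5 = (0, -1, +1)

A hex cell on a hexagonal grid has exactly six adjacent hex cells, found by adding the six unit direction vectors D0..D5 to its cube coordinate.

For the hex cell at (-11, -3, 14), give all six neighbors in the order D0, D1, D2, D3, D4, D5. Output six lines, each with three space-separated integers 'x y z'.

Center: (-11, -3, 14). Add each direction:
  D0: (-11, -3, 14) + (1, -1, 0) = (-10, -4, 14)
  D1: (-11, -3, 14) + (1, 0, -1) = (-10, -3, 13)
  D2: (-11, -3, 14) + (0, 1, -1) = (-11, -2, 13)
  D3: (-11, -3, 14) + (-1, 1, 0) = (-12, -2, 14)
  D4: (-11, -3, 14) + (-1, 0, 1) = (-12, -3, 15)
  D5: (-11, -3, 14) + (0, -1, 1) = (-11, -4, 15)

Answer: -10 -4 14
-10 -3 13
-11 -2 13
-12 -2 14
-12 -3 15
-11 -4 15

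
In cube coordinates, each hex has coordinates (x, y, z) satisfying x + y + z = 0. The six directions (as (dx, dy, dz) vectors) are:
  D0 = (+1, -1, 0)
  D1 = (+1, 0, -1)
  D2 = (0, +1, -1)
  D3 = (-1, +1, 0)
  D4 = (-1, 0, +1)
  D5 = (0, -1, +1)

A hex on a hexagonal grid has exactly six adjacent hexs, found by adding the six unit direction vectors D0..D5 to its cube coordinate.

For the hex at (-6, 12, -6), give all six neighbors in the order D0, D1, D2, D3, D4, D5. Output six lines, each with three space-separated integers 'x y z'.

Answer: -5 11 -6
-5 12 -7
-6 13 -7
-7 13 -6
-7 12 -5
-6 11 -5

Derivation:
Center: (-6, 12, -6). Add each direction:
  D0: (-6, 12, -6) + (1, -1, 0) = (-5, 11, -6)
  D1: (-6, 12, -6) + (1, 0, -1) = (-5, 12, -7)
  D2: (-6, 12, -6) + (0, 1, -1) = (-6, 13, -7)
  D3: (-6, 12, -6) + (-1, 1, 0) = (-7, 13, -6)
  D4: (-6, 12, -6) + (-1, 0, 1) = (-7, 12, -5)
  D5: (-6, 12, -6) + (0, -1, 1) = (-6, 11, -5)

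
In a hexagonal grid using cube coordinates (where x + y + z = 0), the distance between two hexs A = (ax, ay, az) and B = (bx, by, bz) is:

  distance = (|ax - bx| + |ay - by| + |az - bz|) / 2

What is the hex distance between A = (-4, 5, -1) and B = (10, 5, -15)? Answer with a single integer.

Answer: 14

Derivation:
|ax - bx| = |-4 - 10| = 14
|ay - by| = |5 - 5| = 0
|az - bz| = |-1 - (-15)| = 14
distance = (14 + 0 + 14) / 2 = 28 / 2 = 14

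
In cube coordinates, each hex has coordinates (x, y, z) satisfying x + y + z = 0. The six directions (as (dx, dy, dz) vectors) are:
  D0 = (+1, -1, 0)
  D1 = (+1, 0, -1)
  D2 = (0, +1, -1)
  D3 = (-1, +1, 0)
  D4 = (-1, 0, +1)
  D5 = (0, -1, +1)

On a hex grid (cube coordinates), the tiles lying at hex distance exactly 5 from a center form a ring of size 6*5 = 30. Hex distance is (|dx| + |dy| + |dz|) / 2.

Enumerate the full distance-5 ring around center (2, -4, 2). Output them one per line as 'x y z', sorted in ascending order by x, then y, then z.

Answer: -3 -4 7
-3 -3 6
-3 -2 5
-3 -1 4
-3 0 3
-3 1 2
-2 -5 7
-2 1 1
-1 -6 7
-1 1 0
0 -7 7
0 1 -1
1 -8 7
1 1 -2
2 -9 7
2 1 -3
3 -9 6
3 0 -3
4 -9 5
4 -1 -3
5 -9 4
5 -2 -3
6 -9 3
6 -3 -3
7 -9 2
7 -8 1
7 -7 0
7 -6 -1
7 -5 -2
7 -4 -3

Derivation:
Walk ring at distance 5 from (2, -4, 2):
Start at center + D4*5 = (-3, -4, 7)
  hex 0: (-3, -4, 7)
  hex 1: (-2, -5, 7)
  hex 2: (-1, -6, 7)
  hex 3: (0, -7, 7)
  hex 4: (1, -8, 7)
  hex 5: (2, -9, 7)
  hex 6: (3, -9, 6)
  hex 7: (4, -9, 5)
  hex 8: (5, -9, 4)
  hex 9: (6, -9, 3)
  hex 10: (7, -9, 2)
  hex 11: (7, -8, 1)
  hex 12: (7, -7, 0)
  hex 13: (7, -6, -1)
  hex 14: (7, -5, -2)
  hex 15: (7, -4, -3)
  hex 16: (6, -3, -3)
  hex 17: (5, -2, -3)
  hex 18: (4, -1, -3)
  hex 19: (3, 0, -3)
  hex 20: (2, 1, -3)
  hex 21: (1, 1, -2)
  hex 22: (0, 1, -1)
  hex 23: (-1, 1, 0)
  hex 24: (-2, 1, 1)
  hex 25: (-3, 1, 2)
  hex 26: (-3, 0, 3)
  hex 27: (-3, -1, 4)
  hex 28: (-3, -2, 5)
  hex 29: (-3, -3, 6)
Sorted: 30 hexes.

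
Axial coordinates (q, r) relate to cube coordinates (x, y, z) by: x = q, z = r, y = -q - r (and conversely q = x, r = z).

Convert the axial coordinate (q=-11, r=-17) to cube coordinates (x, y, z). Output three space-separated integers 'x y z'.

Answer: -11 28 -17

Derivation:
x = q = -11
z = r = -17
y = -x - z = -(-11) - (-17) = 28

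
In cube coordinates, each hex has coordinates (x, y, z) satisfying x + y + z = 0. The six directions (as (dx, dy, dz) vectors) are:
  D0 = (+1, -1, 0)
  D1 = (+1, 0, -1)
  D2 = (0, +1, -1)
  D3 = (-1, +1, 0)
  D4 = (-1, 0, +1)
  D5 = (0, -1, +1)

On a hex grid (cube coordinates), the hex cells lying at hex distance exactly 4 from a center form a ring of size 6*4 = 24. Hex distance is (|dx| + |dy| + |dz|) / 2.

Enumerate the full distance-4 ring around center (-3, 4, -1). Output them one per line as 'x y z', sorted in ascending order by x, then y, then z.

Answer: -7 4 3
-7 5 2
-7 6 1
-7 7 0
-7 8 -1
-6 3 3
-6 8 -2
-5 2 3
-5 8 -3
-4 1 3
-4 8 -4
-3 0 3
-3 8 -5
-2 0 2
-2 7 -5
-1 0 1
-1 6 -5
0 0 0
0 5 -5
1 0 -1
1 1 -2
1 2 -3
1 3 -4
1 4 -5

Derivation:
Walk ring at distance 4 from (-3, 4, -1):
Start at center + D4*4 = (-7, 4, 3)
  hex 0: (-7, 4, 3)
  hex 1: (-6, 3, 3)
  hex 2: (-5, 2, 3)
  hex 3: (-4, 1, 3)
  hex 4: (-3, 0, 3)
  hex 5: (-2, 0, 2)
  hex 6: (-1, 0, 1)
  hex 7: (0, 0, 0)
  hex 8: (1, 0, -1)
  hex 9: (1, 1, -2)
  hex 10: (1, 2, -3)
  hex 11: (1, 3, -4)
  hex 12: (1, 4, -5)
  hex 13: (0, 5, -5)
  hex 14: (-1, 6, -5)
  hex 15: (-2, 7, -5)
  hex 16: (-3, 8, -5)
  hex 17: (-4, 8, -4)
  hex 18: (-5, 8, -3)
  hex 19: (-6, 8, -2)
  hex 20: (-7, 8, -1)
  hex 21: (-7, 7, 0)
  hex 22: (-7, 6, 1)
  hex 23: (-7, 5, 2)
Sorted: 24 hexes.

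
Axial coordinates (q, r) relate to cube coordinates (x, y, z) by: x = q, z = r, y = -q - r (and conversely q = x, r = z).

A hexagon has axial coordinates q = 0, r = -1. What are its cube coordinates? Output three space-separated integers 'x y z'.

x = q = 0
z = r = -1
y = -x - z = -(0) - (-1) = 1

Answer: 0 1 -1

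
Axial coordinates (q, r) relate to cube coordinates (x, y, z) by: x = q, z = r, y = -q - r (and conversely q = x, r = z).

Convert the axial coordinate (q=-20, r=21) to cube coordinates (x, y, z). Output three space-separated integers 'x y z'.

x = q = -20
z = r = 21
y = -x - z = -(-20) - (21) = -1

Answer: -20 -1 21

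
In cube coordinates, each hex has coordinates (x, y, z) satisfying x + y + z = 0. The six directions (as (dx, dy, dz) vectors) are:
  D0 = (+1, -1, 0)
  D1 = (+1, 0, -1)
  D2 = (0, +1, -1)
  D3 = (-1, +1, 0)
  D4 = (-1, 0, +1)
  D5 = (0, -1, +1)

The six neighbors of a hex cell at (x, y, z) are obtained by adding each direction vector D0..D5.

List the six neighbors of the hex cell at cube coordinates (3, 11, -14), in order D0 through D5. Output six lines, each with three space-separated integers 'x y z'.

Answer: 4 10 -14
4 11 -15
3 12 -15
2 12 -14
2 11 -13
3 10 -13

Derivation:
Center: (3, 11, -14). Add each direction:
  D0: (3, 11, -14) + (1, -1, 0) = (4, 10, -14)
  D1: (3, 11, -14) + (1, 0, -1) = (4, 11, -15)
  D2: (3, 11, -14) + (0, 1, -1) = (3, 12, -15)
  D3: (3, 11, -14) + (-1, 1, 0) = (2, 12, -14)
  D4: (3, 11, -14) + (-1, 0, 1) = (2, 11, -13)
  D5: (3, 11, -14) + (0, -1, 1) = (3, 10, -13)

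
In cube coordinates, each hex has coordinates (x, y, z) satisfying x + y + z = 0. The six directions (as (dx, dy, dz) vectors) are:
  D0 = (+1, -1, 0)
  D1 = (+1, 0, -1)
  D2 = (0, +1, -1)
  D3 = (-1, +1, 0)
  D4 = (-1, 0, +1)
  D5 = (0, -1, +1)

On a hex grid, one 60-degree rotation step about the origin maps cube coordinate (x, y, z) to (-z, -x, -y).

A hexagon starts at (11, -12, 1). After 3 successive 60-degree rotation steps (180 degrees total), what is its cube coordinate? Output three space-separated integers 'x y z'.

Answer: -11 12 -1

Derivation:
Start: (11, -12, 1)
Step 1: (11, -12, 1) -> (-(1), -(11), -(-12)) = (-1, -11, 12)
Step 2: (-1, -11, 12) -> (-(12), -(-1), -(-11)) = (-12, 1, 11)
Step 3: (-12, 1, 11) -> (-(11), -(-12), -(1)) = (-11, 12, -1)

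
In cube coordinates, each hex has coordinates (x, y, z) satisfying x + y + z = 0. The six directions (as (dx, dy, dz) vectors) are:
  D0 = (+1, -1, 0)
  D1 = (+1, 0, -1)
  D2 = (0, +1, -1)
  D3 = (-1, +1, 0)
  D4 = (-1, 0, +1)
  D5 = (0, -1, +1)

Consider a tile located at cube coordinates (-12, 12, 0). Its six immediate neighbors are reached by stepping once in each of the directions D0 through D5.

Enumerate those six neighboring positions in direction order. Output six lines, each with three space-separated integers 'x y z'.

Center: (-12, 12, 0). Add each direction:
  D0: (-12, 12, 0) + (1, -1, 0) = (-11, 11, 0)
  D1: (-12, 12, 0) + (1, 0, -1) = (-11, 12, -1)
  D2: (-12, 12, 0) + (0, 1, -1) = (-12, 13, -1)
  D3: (-12, 12, 0) + (-1, 1, 0) = (-13, 13, 0)
  D4: (-12, 12, 0) + (-1, 0, 1) = (-13, 12, 1)
  D5: (-12, 12, 0) + (0, -1, 1) = (-12, 11, 1)

Answer: -11 11 0
-11 12 -1
-12 13 -1
-13 13 0
-13 12 1
-12 11 1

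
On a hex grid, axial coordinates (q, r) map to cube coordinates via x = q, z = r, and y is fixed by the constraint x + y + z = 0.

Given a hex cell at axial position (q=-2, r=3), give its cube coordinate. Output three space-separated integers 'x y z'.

x = q = -2
z = r = 3
y = -x - z = -(-2) - (3) = -1

Answer: -2 -1 3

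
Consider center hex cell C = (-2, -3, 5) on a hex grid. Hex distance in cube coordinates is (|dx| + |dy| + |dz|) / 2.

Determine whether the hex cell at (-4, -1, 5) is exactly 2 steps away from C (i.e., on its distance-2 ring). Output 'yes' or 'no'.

Answer: yes

Derivation:
|px - cx| = |-4 - (-2)| = 2
|py - cy| = |-1 - (-3)| = 2
|pz - cz| = |5 - 5| = 0
distance = (2+2+0)/2 = 4/2 = 2
radius = 2; distance == radius -> yes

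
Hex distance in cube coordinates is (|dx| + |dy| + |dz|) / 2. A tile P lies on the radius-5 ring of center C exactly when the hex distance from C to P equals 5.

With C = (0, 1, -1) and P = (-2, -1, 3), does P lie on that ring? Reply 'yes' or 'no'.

Answer: no

Derivation:
|px - cx| = |-2 - 0| = 2
|py - cy| = |-1 - 1| = 2
|pz - cz| = |3 - (-1)| = 4
distance = (2+2+4)/2 = 8/2 = 4
radius = 5; distance != radius -> no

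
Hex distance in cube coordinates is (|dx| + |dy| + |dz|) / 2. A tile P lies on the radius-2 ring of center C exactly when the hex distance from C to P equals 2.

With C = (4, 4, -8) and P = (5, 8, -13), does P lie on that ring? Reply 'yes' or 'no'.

|px - cx| = |5 - 4| = 1
|py - cy| = |8 - 4| = 4
|pz - cz| = |-13 - (-8)| = 5
distance = (1+4+5)/2 = 10/2 = 5
radius = 2; distance != radius -> no

Answer: no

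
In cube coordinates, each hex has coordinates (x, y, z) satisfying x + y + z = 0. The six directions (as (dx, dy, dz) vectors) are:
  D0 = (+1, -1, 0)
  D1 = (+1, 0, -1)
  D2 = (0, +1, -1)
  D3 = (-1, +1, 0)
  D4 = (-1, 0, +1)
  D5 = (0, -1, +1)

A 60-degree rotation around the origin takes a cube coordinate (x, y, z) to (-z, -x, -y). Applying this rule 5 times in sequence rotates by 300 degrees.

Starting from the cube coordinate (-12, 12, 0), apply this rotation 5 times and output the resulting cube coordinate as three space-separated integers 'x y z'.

Start: (-12, 12, 0)
Step 1: (-12, 12, 0) -> (-(0), -(-12), -(12)) = (0, 12, -12)
Step 2: (0, 12, -12) -> (-(-12), -(0), -(12)) = (12, 0, -12)
Step 3: (12, 0, -12) -> (-(-12), -(12), -(0)) = (12, -12, 0)
Step 4: (12, -12, 0) -> (-(0), -(12), -(-12)) = (0, -12, 12)
Step 5: (0, -12, 12) -> (-(12), -(0), -(-12)) = (-12, 0, 12)

Answer: -12 0 12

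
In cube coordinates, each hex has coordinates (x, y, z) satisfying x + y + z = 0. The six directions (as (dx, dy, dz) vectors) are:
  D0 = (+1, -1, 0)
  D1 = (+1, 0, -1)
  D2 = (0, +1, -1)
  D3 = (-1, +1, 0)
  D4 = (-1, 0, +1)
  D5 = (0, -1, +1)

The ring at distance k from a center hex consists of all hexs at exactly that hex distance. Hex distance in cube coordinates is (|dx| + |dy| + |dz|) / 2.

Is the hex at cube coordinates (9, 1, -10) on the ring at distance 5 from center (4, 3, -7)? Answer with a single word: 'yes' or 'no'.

|px - cx| = |9 - 4| = 5
|py - cy| = |1 - 3| = 2
|pz - cz| = |-10 - (-7)| = 3
distance = (5+2+3)/2 = 10/2 = 5
radius = 5; distance == radius -> yes

Answer: yes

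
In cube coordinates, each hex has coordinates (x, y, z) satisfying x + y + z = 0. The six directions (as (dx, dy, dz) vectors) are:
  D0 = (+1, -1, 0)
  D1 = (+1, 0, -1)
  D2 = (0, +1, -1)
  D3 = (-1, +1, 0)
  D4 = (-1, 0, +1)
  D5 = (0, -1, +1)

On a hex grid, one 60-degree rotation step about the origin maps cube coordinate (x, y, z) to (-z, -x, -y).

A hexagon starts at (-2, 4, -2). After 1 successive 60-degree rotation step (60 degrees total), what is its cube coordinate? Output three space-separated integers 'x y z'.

Answer: 2 2 -4

Derivation:
Start: (-2, 4, -2)
Step 1: (-2, 4, -2) -> (-(-2), -(-2), -(4)) = (2, 2, -4)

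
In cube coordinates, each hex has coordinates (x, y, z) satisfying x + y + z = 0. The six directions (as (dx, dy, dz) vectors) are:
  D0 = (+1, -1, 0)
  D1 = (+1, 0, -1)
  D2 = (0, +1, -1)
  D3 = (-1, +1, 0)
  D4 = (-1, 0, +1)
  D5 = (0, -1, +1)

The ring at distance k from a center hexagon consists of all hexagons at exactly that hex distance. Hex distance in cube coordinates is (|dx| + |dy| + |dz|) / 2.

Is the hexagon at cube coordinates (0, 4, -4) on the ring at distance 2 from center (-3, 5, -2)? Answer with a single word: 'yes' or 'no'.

Answer: no

Derivation:
|px - cx| = |0 - (-3)| = 3
|py - cy| = |4 - 5| = 1
|pz - cz| = |-4 - (-2)| = 2
distance = (3+1+2)/2 = 6/2 = 3
radius = 2; distance != radius -> no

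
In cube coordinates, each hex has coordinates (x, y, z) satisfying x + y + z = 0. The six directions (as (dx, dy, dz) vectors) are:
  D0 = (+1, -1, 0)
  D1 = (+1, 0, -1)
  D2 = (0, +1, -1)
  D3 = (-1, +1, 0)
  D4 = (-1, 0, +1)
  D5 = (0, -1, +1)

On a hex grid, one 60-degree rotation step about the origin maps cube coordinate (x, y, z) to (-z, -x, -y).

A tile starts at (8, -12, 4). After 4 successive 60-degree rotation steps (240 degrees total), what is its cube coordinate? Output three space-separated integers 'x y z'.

Start: (8, -12, 4)
Step 1: (8, -12, 4) -> (-(4), -(8), -(-12)) = (-4, -8, 12)
Step 2: (-4, -8, 12) -> (-(12), -(-4), -(-8)) = (-12, 4, 8)
Step 3: (-12, 4, 8) -> (-(8), -(-12), -(4)) = (-8, 12, -4)
Step 4: (-8, 12, -4) -> (-(-4), -(-8), -(12)) = (4, 8, -12)

Answer: 4 8 -12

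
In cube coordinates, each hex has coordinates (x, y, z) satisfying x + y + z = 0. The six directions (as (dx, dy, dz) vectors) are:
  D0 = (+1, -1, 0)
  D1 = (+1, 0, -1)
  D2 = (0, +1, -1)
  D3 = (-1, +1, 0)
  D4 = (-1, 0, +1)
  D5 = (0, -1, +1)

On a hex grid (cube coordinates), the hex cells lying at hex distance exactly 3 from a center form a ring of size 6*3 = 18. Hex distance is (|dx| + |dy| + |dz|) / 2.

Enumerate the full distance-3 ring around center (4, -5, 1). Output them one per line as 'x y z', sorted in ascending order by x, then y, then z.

Walk ring at distance 3 from (4, -5, 1):
Start at center + D4*3 = (1, -5, 4)
  hex 0: (1, -5, 4)
  hex 1: (2, -6, 4)
  hex 2: (3, -7, 4)
  hex 3: (4, -8, 4)
  hex 4: (5, -8, 3)
  hex 5: (6, -8, 2)
  hex 6: (7, -8, 1)
  hex 7: (7, -7, 0)
  hex 8: (7, -6, -1)
  hex 9: (7, -5, -2)
  hex 10: (6, -4, -2)
  hex 11: (5, -3, -2)
  hex 12: (4, -2, -2)
  hex 13: (3, -2, -1)
  hex 14: (2, -2, 0)
  hex 15: (1, -2, 1)
  hex 16: (1, -3, 2)
  hex 17: (1, -4, 3)
Sorted: 18 hexes.

Answer: 1 -5 4
1 -4 3
1 -3 2
1 -2 1
2 -6 4
2 -2 0
3 -7 4
3 -2 -1
4 -8 4
4 -2 -2
5 -8 3
5 -3 -2
6 -8 2
6 -4 -2
7 -8 1
7 -7 0
7 -6 -1
7 -5 -2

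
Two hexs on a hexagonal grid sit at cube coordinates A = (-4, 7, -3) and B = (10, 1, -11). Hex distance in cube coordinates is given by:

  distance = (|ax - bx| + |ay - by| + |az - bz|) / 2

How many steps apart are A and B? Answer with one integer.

|ax - bx| = |-4 - 10| = 14
|ay - by| = |7 - 1| = 6
|az - bz| = |-3 - (-11)| = 8
distance = (14 + 6 + 8) / 2 = 28 / 2 = 14

Answer: 14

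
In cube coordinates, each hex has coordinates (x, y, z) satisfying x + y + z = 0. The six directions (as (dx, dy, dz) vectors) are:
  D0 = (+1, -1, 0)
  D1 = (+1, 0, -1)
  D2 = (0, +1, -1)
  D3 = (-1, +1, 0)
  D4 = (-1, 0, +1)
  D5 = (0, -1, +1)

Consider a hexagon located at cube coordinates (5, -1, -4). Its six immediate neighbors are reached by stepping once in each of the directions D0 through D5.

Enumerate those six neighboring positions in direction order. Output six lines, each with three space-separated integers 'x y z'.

Answer: 6 -2 -4
6 -1 -5
5 0 -5
4 0 -4
4 -1 -3
5 -2 -3

Derivation:
Center: (5, -1, -4). Add each direction:
  D0: (5, -1, -4) + (1, -1, 0) = (6, -2, -4)
  D1: (5, -1, -4) + (1, 0, -1) = (6, -1, -5)
  D2: (5, -1, -4) + (0, 1, -1) = (5, 0, -5)
  D3: (5, -1, -4) + (-1, 1, 0) = (4, 0, -4)
  D4: (5, -1, -4) + (-1, 0, 1) = (4, -1, -3)
  D5: (5, -1, -4) + (0, -1, 1) = (5, -2, -3)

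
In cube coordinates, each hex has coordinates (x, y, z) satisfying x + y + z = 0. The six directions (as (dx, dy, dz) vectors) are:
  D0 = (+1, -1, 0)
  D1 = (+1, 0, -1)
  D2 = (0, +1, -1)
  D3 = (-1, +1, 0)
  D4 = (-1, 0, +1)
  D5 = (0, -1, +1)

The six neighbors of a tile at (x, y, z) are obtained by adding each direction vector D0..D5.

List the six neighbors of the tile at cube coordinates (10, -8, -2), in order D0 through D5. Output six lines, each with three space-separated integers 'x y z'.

Center: (10, -8, -2). Add each direction:
  D0: (10, -8, -2) + (1, -1, 0) = (11, -9, -2)
  D1: (10, -8, -2) + (1, 0, -1) = (11, -8, -3)
  D2: (10, -8, -2) + (0, 1, -1) = (10, -7, -3)
  D3: (10, -8, -2) + (-1, 1, 0) = (9, -7, -2)
  D4: (10, -8, -2) + (-1, 0, 1) = (9, -8, -1)
  D5: (10, -8, -2) + (0, -1, 1) = (10, -9, -1)

Answer: 11 -9 -2
11 -8 -3
10 -7 -3
9 -7 -2
9 -8 -1
10 -9 -1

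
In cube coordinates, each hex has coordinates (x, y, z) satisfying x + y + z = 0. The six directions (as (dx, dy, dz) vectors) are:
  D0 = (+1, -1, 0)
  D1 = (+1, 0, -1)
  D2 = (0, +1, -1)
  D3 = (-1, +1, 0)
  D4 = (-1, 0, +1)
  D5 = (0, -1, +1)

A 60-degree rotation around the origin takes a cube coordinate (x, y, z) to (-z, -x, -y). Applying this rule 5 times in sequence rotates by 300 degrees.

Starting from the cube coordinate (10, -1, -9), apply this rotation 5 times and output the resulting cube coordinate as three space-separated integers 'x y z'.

Answer: 1 9 -10

Derivation:
Start: (10, -1, -9)
Step 1: (10, -1, -9) -> (-(-9), -(10), -(-1)) = (9, -10, 1)
Step 2: (9, -10, 1) -> (-(1), -(9), -(-10)) = (-1, -9, 10)
Step 3: (-1, -9, 10) -> (-(10), -(-1), -(-9)) = (-10, 1, 9)
Step 4: (-10, 1, 9) -> (-(9), -(-10), -(1)) = (-9, 10, -1)
Step 5: (-9, 10, -1) -> (-(-1), -(-9), -(10)) = (1, 9, -10)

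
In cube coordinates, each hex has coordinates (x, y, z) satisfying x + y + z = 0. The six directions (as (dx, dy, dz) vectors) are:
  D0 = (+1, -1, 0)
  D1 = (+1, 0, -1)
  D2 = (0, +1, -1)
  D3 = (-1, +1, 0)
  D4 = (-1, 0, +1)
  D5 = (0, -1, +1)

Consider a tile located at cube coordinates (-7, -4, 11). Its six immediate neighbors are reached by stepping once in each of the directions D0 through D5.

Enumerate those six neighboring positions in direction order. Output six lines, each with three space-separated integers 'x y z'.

Answer: -6 -5 11
-6 -4 10
-7 -3 10
-8 -3 11
-8 -4 12
-7 -5 12

Derivation:
Center: (-7, -4, 11). Add each direction:
  D0: (-7, -4, 11) + (1, -1, 0) = (-6, -5, 11)
  D1: (-7, -4, 11) + (1, 0, -1) = (-6, -4, 10)
  D2: (-7, -4, 11) + (0, 1, -1) = (-7, -3, 10)
  D3: (-7, -4, 11) + (-1, 1, 0) = (-8, -3, 11)
  D4: (-7, -4, 11) + (-1, 0, 1) = (-8, -4, 12)
  D5: (-7, -4, 11) + (0, -1, 1) = (-7, -5, 12)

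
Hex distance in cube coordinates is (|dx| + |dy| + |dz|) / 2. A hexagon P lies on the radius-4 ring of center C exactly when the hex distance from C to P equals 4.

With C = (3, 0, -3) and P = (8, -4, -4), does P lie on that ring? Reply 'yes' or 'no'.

Answer: no

Derivation:
|px - cx| = |8 - 3| = 5
|py - cy| = |-4 - 0| = 4
|pz - cz| = |-4 - (-3)| = 1
distance = (5+4+1)/2 = 10/2 = 5
radius = 4; distance != radius -> no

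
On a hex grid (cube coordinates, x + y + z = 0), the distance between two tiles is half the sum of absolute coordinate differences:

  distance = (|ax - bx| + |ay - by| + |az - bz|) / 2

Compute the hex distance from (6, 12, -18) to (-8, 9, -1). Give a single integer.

|ax - bx| = |6 - (-8)| = 14
|ay - by| = |12 - 9| = 3
|az - bz| = |-18 - (-1)| = 17
distance = (14 + 3 + 17) / 2 = 34 / 2 = 17

Answer: 17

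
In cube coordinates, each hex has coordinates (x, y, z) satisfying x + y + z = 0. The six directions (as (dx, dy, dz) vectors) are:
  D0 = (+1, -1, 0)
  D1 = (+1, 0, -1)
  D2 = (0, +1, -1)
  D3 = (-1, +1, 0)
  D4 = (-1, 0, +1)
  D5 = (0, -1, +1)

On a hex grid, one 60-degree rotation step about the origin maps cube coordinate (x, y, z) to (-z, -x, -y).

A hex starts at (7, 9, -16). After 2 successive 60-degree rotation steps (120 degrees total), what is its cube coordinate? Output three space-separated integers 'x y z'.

Start: (7, 9, -16)
Step 1: (7, 9, -16) -> (-(-16), -(7), -(9)) = (16, -7, -9)
Step 2: (16, -7, -9) -> (-(-9), -(16), -(-7)) = (9, -16, 7)

Answer: 9 -16 7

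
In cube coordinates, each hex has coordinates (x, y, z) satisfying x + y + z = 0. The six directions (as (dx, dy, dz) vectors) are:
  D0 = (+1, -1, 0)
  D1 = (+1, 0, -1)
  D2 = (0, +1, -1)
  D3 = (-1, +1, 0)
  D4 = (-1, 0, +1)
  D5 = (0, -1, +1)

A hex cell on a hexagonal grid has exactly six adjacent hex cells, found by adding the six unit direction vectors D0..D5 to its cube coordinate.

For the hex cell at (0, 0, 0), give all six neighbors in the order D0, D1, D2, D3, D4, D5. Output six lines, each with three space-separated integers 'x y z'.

Center: (0, 0, 0). Add each direction:
  D0: (0, 0, 0) + (1, -1, 0) = (1, -1, 0)
  D1: (0, 0, 0) + (1, 0, -1) = (1, 0, -1)
  D2: (0, 0, 0) + (0, 1, -1) = (0, 1, -1)
  D3: (0, 0, 0) + (-1, 1, 0) = (-1, 1, 0)
  D4: (0, 0, 0) + (-1, 0, 1) = (-1, 0, 1)
  D5: (0, 0, 0) + (0, -1, 1) = (0, -1, 1)

Answer: 1 -1 0
1 0 -1
0 1 -1
-1 1 0
-1 0 1
0 -1 1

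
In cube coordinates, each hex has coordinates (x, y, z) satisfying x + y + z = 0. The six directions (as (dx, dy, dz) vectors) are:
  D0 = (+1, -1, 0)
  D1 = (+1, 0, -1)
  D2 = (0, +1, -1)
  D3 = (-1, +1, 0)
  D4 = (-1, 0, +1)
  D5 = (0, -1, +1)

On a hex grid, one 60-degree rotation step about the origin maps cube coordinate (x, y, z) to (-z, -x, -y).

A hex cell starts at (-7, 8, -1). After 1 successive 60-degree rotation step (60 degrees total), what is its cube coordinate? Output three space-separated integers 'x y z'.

Answer: 1 7 -8

Derivation:
Start: (-7, 8, -1)
Step 1: (-7, 8, -1) -> (-(-1), -(-7), -(8)) = (1, 7, -8)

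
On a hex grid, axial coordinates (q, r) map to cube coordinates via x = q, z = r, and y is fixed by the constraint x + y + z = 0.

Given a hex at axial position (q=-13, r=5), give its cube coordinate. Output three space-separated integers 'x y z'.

x = q = -13
z = r = 5
y = -x - z = -(-13) - (5) = 8

Answer: -13 8 5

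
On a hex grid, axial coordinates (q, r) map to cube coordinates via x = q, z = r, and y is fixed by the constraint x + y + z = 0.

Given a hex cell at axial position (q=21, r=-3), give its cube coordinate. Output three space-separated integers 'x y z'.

Answer: 21 -18 -3

Derivation:
x = q = 21
z = r = -3
y = -x - z = -(21) - (-3) = -18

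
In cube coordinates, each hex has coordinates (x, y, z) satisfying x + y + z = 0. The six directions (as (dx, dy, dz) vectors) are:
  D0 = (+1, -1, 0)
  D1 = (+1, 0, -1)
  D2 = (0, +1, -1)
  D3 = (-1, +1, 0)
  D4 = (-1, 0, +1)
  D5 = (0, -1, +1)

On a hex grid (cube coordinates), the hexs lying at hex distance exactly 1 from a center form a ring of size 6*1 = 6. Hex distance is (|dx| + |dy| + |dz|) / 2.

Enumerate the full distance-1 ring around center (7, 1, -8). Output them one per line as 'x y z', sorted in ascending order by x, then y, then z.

Answer: 6 1 -7
6 2 -8
7 0 -7
7 2 -9
8 0 -8
8 1 -9

Derivation:
Walk ring at distance 1 from (7, 1, -8):
Start at center + D4*1 = (6, 1, -7)
  hex 0: (6, 1, -7)
  hex 1: (7, 0, -7)
  hex 2: (8, 0, -8)
  hex 3: (8, 1, -9)
  hex 4: (7, 2, -9)
  hex 5: (6, 2, -8)
Sorted: 6 hexes.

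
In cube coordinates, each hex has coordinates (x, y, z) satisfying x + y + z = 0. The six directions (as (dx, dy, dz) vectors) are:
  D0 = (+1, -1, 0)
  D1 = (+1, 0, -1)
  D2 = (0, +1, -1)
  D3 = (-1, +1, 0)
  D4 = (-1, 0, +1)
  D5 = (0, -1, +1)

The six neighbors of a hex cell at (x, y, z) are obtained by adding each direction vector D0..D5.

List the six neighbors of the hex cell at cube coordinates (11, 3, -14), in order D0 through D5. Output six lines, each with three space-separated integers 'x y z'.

Center: (11, 3, -14). Add each direction:
  D0: (11, 3, -14) + (1, -1, 0) = (12, 2, -14)
  D1: (11, 3, -14) + (1, 0, -1) = (12, 3, -15)
  D2: (11, 3, -14) + (0, 1, -1) = (11, 4, -15)
  D3: (11, 3, -14) + (-1, 1, 0) = (10, 4, -14)
  D4: (11, 3, -14) + (-1, 0, 1) = (10, 3, -13)
  D5: (11, 3, -14) + (0, -1, 1) = (11, 2, -13)

Answer: 12 2 -14
12 3 -15
11 4 -15
10 4 -14
10 3 -13
11 2 -13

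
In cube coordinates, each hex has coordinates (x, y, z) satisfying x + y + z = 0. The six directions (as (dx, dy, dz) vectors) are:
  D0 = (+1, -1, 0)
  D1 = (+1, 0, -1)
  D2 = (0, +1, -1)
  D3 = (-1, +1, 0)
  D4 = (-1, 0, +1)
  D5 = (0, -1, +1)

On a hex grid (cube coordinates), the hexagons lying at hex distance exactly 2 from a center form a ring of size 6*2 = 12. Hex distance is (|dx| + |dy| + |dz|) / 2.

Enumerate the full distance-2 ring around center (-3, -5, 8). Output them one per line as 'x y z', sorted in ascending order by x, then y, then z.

Answer: -5 -5 10
-5 -4 9
-5 -3 8
-4 -6 10
-4 -3 7
-3 -7 10
-3 -3 6
-2 -7 9
-2 -4 6
-1 -7 8
-1 -6 7
-1 -5 6

Derivation:
Walk ring at distance 2 from (-3, -5, 8):
Start at center + D4*2 = (-5, -5, 10)
  hex 0: (-5, -5, 10)
  hex 1: (-4, -6, 10)
  hex 2: (-3, -7, 10)
  hex 3: (-2, -7, 9)
  hex 4: (-1, -7, 8)
  hex 5: (-1, -6, 7)
  hex 6: (-1, -5, 6)
  hex 7: (-2, -4, 6)
  hex 8: (-3, -3, 6)
  hex 9: (-4, -3, 7)
  hex 10: (-5, -3, 8)
  hex 11: (-5, -4, 9)
Sorted: 12 hexes.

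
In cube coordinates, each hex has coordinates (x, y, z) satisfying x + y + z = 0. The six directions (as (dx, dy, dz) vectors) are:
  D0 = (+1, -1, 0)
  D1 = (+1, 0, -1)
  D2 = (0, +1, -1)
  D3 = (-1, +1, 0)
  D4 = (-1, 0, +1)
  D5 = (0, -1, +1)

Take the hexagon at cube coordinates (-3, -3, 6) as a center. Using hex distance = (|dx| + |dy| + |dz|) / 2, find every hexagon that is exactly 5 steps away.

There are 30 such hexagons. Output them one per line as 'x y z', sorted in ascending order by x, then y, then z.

Walk ring at distance 5 from (-3, -3, 6):
Start at center + D4*5 = (-8, -3, 11)
  hex 0: (-8, -3, 11)
  hex 1: (-7, -4, 11)
  hex 2: (-6, -5, 11)
  hex 3: (-5, -6, 11)
  hex 4: (-4, -7, 11)
  hex 5: (-3, -8, 11)
  hex 6: (-2, -8, 10)
  hex 7: (-1, -8, 9)
  hex 8: (0, -8, 8)
  hex 9: (1, -8, 7)
  hex 10: (2, -8, 6)
  hex 11: (2, -7, 5)
  hex 12: (2, -6, 4)
  hex 13: (2, -5, 3)
  hex 14: (2, -4, 2)
  hex 15: (2, -3, 1)
  hex 16: (1, -2, 1)
  hex 17: (0, -1, 1)
  hex 18: (-1, 0, 1)
  hex 19: (-2, 1, 1)
  hex 20: (-3, 2, 1)
  hex 21: (-4, 2, 2)
  hex 22: (-5, 2, 3)
  hex 23: (-6, 2, 4)
  hex 24: (-7, 2, 5)
  hex 25: (-8, 2, 6)
  hex 26: (-8, 1, 7)
  hex 27: (-8, 0, 8)
  hex 28: (-8, -1, 9)
  hex 29: (-8, -2, 10)
Sorted: 30 hexes.

Answer: -8 -3 11
-8 -2 10
-8 -1 9
-8 0 8
-8 1 7
-8 2 6
-7 -4 11
-7 2 5
-6 -5 11
-6 2 4
-5 -6 11
-5 2 3
-4 -7 11
-4 2 2
-3 -8 11
-3 2 1
-2 -8 10
-2 1 1
-1 -8 9
-1 0 1
0 -8 8
0 -1 1
1 -8 7
1 -2 1
2 -8 6
2 -7 5
2 -6 4
2 -5 3
2 -4 2
2 -3 1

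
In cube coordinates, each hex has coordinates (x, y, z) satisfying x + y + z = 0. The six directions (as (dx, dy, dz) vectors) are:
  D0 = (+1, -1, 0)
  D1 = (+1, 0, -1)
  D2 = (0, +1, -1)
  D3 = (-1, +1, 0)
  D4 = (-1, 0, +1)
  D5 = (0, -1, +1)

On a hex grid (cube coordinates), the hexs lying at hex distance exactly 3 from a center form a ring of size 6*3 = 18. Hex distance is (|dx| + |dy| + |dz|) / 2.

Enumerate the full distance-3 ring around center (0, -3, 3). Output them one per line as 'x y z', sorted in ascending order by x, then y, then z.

Walk ring at distance 3 from (0, -3, 3):
Start at center + D4*3 = (-3, -3, 6)
  hex 0: (-3, -3, 6)
  hex 1: (-2, -4, 6)
  hex 2: (-1, -5, 6)
  hex 3: (0, -6, 6)
  hex 4: (1, -6, 5)
  hex 5: (2, -6, 4)
  hex 6: (3, -6, 3)
  hex 7: (3, -5, 2)
  hex 8: (3, -4, 1)
  hex 9: (3, -3, 0)
  hex 10: (2, -2, 0)
  hex 11: (1, -1, 0)
  hex 12: (0, 0, 0)
  hex 13: (-1, 0, 1)
  hex 14: (-2, 0, 2)
  hex 15: (-3, 0, 3)
  hex 16: (-3, -1, 4)
  hex 17: (-3, -2, 5)
Sorted: 18 hexes.

Answer: -3 -3 6
-3 -2 5
-3 -1 4
-3 0 3
-2 -4 6
-2 0 2
-1 -5 6
-1 0 1
0 -6 6
0 0 0
1 -6 5
1 -1 0
2 -6 4
2 -2 0
3 -6 3
3 -5 2
3 -4 1
3 -3 0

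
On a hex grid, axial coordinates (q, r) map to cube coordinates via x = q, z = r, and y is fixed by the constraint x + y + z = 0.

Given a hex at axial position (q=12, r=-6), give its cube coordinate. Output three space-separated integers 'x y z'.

Answer: 12 -6 -6

Derivation:
x = q = 12
z = r = -6
y = -x - z = -(12) - (-6) = -6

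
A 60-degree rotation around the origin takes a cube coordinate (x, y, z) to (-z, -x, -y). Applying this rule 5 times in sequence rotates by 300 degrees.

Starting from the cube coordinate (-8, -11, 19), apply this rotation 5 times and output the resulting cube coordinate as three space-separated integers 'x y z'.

Start: (-8, -11, 19)
Step 1: (-8, -11, 19) -> (-(19), -(-8), -(-11)) = (-19, 8, 11)
Step 2: (-19, 8, 11) -> (-(11), -(-19), -(8)) = (-11, 19, -8)
Step 3: (-11, 19, -8) -> (-(-8), -(-11), -(19)) = (8, 11, -19)
Step 4: (8, 11, -19) -> (-(-19), -(8), -(11)) = (19, -8, -11)
Step 5: (19, -8, -11) -> (-(-11), -(19), -(-8)) = (11, -19, 8)

Answer: 11 -19 8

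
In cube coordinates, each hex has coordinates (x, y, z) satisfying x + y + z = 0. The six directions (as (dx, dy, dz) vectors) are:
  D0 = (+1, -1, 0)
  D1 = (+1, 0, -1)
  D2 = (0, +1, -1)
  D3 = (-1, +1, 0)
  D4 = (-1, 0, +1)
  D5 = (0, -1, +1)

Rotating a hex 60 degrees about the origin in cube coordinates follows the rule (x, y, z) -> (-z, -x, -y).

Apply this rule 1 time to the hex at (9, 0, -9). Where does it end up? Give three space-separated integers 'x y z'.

Start: (9, 0, -9)
Step 1: (9, 0, -9) -> (-(-9), -(9), -(0)) = (9, -9, 0)

Answer: 9 -9 0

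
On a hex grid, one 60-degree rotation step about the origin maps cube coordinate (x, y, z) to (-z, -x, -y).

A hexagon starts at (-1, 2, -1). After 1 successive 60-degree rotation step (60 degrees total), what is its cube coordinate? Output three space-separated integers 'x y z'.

Start: (-1, 2, -1)
Step 1: (-1, 2, -1) -> (-(-1), -(-1), -(2)) = (1, 1, -2)

Answer: 1 1 -2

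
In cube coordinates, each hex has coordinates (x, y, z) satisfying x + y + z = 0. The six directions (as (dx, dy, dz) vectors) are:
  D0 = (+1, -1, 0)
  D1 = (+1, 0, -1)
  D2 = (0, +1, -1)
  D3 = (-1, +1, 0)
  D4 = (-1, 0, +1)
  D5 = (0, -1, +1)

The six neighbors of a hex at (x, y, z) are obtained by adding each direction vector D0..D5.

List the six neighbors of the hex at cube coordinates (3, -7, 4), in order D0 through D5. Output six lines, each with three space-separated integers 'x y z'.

Center: (3, -7, 4). Add each direction:
  D0: (3, -7, 4) + (1, -1, 0) = (4, -8, 4)
  D1: (3, -7, 4) + (1, 0, -1) = (4, -7, 3)
  D2: (3, -7, 4) + (0, 1, -1) = (3, -6, 3)
  D3: (3, -7, 4) + (-1, 1, 0) = (2, -6, 4)
  D4: (3, -7, 4) + (-1, 0, 1) = (2, -7, 5)
  D5: (3, -7, 4) + (0, -1, 1) = (3, -8, 5)

Answer: 4 -8 4
4 -7 3
3 -6 3
2 -6 4
2 -7 5
3 -8 5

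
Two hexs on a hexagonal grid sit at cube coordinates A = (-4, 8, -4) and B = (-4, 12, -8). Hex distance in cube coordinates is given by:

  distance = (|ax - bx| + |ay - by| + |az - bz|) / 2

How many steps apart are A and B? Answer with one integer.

Answer: 4

Derivation:
|ax - bx| = |-4 - (-4)| = 0
|ay - by| = |8 - 12| = 4
|az - bz| = |-4 - (-8)| = 4
distance = (0 + 4 + 4) / 2 = 8 / 2 = 4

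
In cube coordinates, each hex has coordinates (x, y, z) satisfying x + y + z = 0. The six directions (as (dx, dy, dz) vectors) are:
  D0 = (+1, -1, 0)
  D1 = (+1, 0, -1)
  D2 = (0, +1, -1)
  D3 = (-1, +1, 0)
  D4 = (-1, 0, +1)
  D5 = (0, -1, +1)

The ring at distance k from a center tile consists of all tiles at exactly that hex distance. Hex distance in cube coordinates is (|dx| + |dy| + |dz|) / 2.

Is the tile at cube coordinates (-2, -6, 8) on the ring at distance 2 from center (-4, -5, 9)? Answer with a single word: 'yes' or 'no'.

Answer: yes

Derivation:
|px - cx| = |-2 - (-4)| = 2
|py - cy| = |-6 - (-5)| = 1
|pz - cz| = |8 - 9| = 1
distance = (2+1+1)/2 = 4/2 = 2
radius = 2; distance == radius -> yes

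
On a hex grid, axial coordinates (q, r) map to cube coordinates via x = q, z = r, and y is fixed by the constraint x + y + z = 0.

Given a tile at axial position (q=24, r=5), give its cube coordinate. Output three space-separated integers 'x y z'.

x = q = 24
z = r = 5
y = -x - z = -(24) - (5) = -29

Answer: 24 -29 5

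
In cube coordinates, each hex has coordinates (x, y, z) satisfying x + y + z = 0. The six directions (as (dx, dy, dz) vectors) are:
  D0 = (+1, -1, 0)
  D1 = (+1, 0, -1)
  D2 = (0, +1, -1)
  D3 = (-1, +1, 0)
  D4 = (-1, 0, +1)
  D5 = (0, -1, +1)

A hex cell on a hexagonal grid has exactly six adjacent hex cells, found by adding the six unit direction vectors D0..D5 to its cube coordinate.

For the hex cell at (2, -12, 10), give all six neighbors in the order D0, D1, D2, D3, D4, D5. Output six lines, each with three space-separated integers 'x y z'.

Answer: 3 -13 10
3 -12 9
2 -11 9
1 -11 10
1 -12 11
2 -13 11

Derivation:
Center: (2, -12, 10). Add each direction:
  D0: (2, -12, 10) + (1, -1, 0) = (3, -13, 10)
  D1: (2, -12, 10) + (1, 0, -1) = (3, -12, 9)
  D2: (2, -12, 10) + (0, 1, -1) = (2, -11, 9)
  D3: (2, -12, 10) + (-1, 1, 0) = (1, -11, 10)
  D4: (2, -12, 10) + (-1, 0, 1) = (1, -12, 11)
  D5: (2, -12, 10) + (0, -1, 1) = (2, -13, 11)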